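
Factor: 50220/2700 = 93/5  =  3^1*5^(-1)*31^1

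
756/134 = 5 + 43/67 = 5.64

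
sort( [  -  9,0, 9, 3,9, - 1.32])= [ - 9, - 1.32, 0, 3,  9, 9] 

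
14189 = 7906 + 6283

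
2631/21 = 125 + 2/7 = 125.29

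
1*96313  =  96313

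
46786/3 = 15595  +  1/3= 15595.33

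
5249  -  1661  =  3588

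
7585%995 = 620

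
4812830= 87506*55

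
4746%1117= 278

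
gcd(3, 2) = 1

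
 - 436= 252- 688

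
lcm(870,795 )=46110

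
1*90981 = 90981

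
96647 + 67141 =163788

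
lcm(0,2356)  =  0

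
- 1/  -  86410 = 1/86410   =  0.00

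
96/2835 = 32/945 = 0.03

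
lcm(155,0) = 0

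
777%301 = 175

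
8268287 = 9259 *893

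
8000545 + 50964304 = 58964849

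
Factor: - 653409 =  - 3^2 * 79^1 * 919^1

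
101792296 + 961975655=1063767951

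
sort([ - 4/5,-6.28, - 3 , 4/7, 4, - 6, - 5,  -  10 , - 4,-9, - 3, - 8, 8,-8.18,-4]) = [-10, - 9,-8.18, -8, - 6.28, -6, - 5,  -  4, - 4, - 3, - 3, - 4/5, 4/7, 4 , 8 ]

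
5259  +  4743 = 10002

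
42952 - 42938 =14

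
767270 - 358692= 408578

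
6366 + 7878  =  14244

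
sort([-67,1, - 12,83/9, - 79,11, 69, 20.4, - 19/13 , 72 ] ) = [ - 79, - 67, - 12 ,- 19/13  ,  1, 83/9,11  ,  20.4, 69,72]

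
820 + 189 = 1009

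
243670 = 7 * 34810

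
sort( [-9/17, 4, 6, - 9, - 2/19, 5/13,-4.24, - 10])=[ - 10, - 9, - 4.24,-9/17, - 2/19,  5/13,4, 6]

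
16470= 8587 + 7883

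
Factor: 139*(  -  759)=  -3^1*11^1*23^1 *139^1 = - 105501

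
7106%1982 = 1160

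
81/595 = 81/595 = 0.14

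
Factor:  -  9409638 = -2^1*3^1*7^1*157^1*1427^1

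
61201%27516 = 6169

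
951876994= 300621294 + 651255700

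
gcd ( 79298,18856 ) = 2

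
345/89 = 3 + 78/89 = 3.88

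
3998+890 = 4888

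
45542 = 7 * 6506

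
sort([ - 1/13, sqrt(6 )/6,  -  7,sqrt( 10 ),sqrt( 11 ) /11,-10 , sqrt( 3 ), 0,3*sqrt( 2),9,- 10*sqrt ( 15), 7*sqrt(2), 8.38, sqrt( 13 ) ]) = [  -  10*sqrt(15 ),-10, - 7,  -  1/13  ,  0, sqrt( 11)/11,sqrt(6) /6, sqrt(3 ), sqrt(10 ), sqrt( 13 ),3*sqrt(2),8.38, 9, 7 *sqrt( 2)]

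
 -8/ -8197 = 8/8197 = 0.00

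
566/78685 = 566/78685 = 0.01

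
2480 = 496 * 5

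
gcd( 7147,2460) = 1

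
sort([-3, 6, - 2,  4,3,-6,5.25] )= [-6,-3, - 2,3,4,5.25,6]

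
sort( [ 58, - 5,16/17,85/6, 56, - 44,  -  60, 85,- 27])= [ - 60, - 44,-27 ,-5, 16/17,85/6 , 56,58, 85] 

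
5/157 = 5/157 = 0.03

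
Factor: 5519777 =547^1*10091^1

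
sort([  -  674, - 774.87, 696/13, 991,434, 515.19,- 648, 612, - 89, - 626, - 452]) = [ - 774.87, -674,-648, - 626, - 452,  -  89, 696/13, 434, 515.19 , 612,991 ]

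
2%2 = 0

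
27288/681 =9096/227=40.07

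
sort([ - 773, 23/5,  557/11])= [ - 773,23/5,557/11 ]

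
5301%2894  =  2407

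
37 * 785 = 29045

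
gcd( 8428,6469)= 1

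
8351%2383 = 1202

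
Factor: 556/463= 2^2*139^1*463^( - 1)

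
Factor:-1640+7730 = 6090=2^1*3^1*5^1*7^1 * 29^1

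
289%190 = 99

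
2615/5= 523 = 523.00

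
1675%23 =19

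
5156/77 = 66+74/77= 66.96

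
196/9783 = 196/9783 =0.02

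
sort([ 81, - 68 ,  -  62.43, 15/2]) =[ -68,-62.43 , 15/2,81]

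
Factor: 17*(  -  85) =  - 5^1*17^2 =- 1445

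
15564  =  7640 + 7924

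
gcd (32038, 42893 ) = 1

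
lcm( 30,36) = 180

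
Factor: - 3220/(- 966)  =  2^1*3^( - 1 )*5^1  =  10/3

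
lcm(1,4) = 4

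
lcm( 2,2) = 2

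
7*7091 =49637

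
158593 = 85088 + 73505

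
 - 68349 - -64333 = - 4016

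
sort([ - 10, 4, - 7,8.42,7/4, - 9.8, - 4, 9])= [ - 10, - 9.8, - 7, - 4, 7/4, 4,8.42 , 9 ]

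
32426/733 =32426/733 = 44.24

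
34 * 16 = 544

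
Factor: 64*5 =320 = 2^6*5^1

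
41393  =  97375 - 55982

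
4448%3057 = 1391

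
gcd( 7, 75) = 1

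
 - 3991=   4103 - 8094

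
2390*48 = 114720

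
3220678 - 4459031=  - 1238353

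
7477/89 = 7477/89= 84.01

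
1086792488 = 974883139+111909349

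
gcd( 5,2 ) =1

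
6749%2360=2029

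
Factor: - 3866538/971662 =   -  1933269/485831= - 3^1 * 13^1*19^1*2609^1 * 485831^(- 1 ) 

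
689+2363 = 3052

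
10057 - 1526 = 8531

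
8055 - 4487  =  3568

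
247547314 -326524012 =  - 78976698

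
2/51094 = 1/25547= 0.00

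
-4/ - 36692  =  1/9173 = 0.00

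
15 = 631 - 616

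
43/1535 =43/1535=0.03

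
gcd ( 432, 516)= 12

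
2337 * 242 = 565554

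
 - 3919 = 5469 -9388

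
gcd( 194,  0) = 194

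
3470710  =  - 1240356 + 4711066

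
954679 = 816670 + 138009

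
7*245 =1715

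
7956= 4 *1989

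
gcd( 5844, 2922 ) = 2922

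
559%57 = 46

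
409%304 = 105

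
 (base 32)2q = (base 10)90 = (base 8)132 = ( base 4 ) 1122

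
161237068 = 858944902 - 697707834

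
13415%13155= 260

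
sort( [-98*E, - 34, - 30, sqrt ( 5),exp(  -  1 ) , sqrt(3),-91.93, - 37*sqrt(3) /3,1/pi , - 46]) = [-98*E,-91.93, - 46, - 34, - 30,  -  37*sqrt(3)/3,1/pi,exp( - 1) , sqrt(3) , sqrt( 5 )]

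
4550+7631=12181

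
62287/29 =2147+ 24/29  =  2147.83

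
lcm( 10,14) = 70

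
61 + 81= 142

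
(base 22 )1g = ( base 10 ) 38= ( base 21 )1h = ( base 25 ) 1D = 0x26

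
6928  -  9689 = -2761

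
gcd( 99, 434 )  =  1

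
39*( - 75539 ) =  - 2946021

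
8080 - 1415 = 6665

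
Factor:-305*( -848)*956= 247259840 = 2^6*5^1*53^1*61^1*239^1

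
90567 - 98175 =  - 7608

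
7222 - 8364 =-1142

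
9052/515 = 9052/515 = 17.58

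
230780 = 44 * 5245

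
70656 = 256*276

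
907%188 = 155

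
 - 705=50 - 755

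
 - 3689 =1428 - 5117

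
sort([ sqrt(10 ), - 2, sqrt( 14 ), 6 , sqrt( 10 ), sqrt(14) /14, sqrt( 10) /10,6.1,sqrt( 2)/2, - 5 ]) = [ - 5, - 2,  sqrt(14) /14, sqrt( 10) /10, sqrt( 2)/2,sqrt(10 ), sqrt( 10 ), sqrt( 14 ),6,6.1]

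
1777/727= 1777/727 = 2.44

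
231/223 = 231/223 = 1.04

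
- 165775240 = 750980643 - 916755883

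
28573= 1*28573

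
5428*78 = 423384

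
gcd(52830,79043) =1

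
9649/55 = 9649/55 = 175.44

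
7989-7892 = 97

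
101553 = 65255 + 36298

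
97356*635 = 61821060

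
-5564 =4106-9670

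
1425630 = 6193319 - 4767689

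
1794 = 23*78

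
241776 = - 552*( - 438) 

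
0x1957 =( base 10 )6487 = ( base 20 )G47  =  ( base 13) 2C50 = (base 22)d8j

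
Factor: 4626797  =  7^1*307^1*2153^1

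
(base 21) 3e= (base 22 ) 3B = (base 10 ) 77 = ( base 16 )4D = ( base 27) 2n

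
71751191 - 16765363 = 54985828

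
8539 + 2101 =10640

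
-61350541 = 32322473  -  93673014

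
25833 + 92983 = 118816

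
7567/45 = 168 + 7/45 = 168.16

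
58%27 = 4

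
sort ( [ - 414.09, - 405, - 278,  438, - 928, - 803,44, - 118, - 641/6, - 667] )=[ - 928, -803, - 667,-414.09,-405, - 278, - 118, - 641/6, 44,438 ] 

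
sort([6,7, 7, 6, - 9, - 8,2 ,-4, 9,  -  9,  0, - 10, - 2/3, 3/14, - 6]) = [-10,-9,  -  9,- 8, - 6, - 4, - 2/3, 0,  3/14, 2, 6, 6, 7, 7, 9]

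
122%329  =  122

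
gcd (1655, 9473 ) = 1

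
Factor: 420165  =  3^2*5^1 * 9337^1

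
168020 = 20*8401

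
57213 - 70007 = - 12794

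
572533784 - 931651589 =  - 359117805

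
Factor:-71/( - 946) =2^(-1 )*11^( - 1 )*43^( - 1 )*71^1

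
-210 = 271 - 481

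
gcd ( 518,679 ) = 7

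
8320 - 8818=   -  498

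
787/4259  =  787/4259  =  0.18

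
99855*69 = 6889995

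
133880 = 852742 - 718862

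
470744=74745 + 395999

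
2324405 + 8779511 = 11103916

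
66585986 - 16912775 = 49673211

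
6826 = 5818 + 1008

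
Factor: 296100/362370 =210/257 = 2^1*3^1*5^1 * 7^1*257^( - 1)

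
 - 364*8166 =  - 2972424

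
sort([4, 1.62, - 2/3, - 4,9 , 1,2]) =[  -  4, - 2/3, 1,1.62 , 2,4,9 ]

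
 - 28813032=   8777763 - 37590795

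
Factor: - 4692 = - 2^2 * 3^1 * 17^1*23^1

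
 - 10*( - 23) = 230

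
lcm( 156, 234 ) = 468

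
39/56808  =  13/18936 =0.00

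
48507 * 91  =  4414137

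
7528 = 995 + 6533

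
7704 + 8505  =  16209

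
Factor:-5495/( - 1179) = 3^(-2)*5^1*7^1*131^( - 1) * 157^1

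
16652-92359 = -75707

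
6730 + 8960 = 15690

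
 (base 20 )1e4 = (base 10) 684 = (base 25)129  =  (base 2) 1010101100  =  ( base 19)1h0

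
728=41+687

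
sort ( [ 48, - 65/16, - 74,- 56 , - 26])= [ -74,  -  56, - 26,  -  65/16 , 48]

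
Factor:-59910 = -2^1*3^1*5^1*1997^1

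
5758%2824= 110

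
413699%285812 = 127887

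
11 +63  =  74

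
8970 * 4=35880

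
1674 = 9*186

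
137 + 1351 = 1488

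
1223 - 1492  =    -  269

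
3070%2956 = 114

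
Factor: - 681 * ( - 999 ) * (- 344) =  -2^3*3^4*37^1 * 43^1* 227^1 = -  234029736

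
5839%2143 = 1553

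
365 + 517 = 882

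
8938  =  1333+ 7605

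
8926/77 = 8926/77 = 115.92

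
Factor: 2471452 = 2^2 *37^1*16699^1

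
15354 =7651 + 7703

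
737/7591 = 737/7591 = 0.10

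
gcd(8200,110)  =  10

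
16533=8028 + 8505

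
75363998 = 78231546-2867548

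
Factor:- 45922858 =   -  2^1 * 23^1*79^1*12637^1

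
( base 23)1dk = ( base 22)1GC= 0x350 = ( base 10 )848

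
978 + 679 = 1657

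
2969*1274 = 3782506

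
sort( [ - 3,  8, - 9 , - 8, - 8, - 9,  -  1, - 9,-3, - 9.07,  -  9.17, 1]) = [ - 9.17, - 9.07, - 9, - 9, - 9, -8, -8, - 3, - 3, - 1,1, 8 ]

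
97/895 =97/895 = 0.11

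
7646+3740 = 11386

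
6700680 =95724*70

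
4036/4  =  1009 = 1009.00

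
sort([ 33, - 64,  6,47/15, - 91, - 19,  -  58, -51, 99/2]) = [ - 91, - 64,-58,-51,-19,47/15, 6, 33, 99/2] 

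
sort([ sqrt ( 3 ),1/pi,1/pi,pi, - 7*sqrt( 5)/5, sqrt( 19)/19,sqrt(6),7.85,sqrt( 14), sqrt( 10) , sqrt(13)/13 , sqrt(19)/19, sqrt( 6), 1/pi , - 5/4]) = [-7*sqrt( 5)/5,-5/4, sqrt( 19)/19,sqrt( 19 ) /19,sqrt(13)/13,1/pi , 1/pi,1/pi, sqrt( 3 ),sqrt(6), sqrt(6 ), pi, sqrt (10), sqrt ( 14),7.85] 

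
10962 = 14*783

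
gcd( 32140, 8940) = 20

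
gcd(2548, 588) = 196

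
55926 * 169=9451494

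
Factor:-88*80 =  - 2^7 * 5^1*11^1 = - 7040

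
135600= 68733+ 66867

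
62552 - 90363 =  - 27811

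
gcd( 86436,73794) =294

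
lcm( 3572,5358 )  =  10716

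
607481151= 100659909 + 506821242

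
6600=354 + 6246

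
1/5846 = 1/5846 = 0.00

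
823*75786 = 62371878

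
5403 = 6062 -659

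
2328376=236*9866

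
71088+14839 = 85927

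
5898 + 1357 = 7255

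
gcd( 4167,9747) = 9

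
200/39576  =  25/4947 = 0.01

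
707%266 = 175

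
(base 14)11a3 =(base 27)465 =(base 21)6KH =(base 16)C0B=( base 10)3083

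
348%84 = 12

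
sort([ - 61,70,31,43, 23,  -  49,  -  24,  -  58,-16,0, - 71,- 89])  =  [-89, - 71, - 61, - 58, - 49,-24, - 16,0, 23,31,43  ,  70]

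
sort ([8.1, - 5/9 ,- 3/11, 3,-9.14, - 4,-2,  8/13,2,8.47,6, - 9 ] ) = [ - 9.14,-9, - 4, - 2,-5/9, - 3/11,8/13,2, 3,6,  8.1, 8.47] 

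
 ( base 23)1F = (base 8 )46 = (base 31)17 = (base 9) 42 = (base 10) 38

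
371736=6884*54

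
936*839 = 785304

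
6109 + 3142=9251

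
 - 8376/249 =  - 2792/83= - 33.64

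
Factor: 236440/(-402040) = -257/437 = -  19^( - 1)*23^ ( - 1) * 257^1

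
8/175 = 8/175= 0.05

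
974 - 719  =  255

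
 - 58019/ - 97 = 598+13/97 =598.13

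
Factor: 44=2^2*11^1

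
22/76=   11/38 = 0.29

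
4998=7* 714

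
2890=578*5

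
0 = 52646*0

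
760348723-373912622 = 386436101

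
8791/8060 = 8791/8060 = 1.09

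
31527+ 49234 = 80761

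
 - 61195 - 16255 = - 77450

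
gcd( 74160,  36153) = 927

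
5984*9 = 53856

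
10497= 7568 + 2929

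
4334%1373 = 215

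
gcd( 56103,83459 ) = 1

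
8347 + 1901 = 10248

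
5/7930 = 1/1586 = 0.00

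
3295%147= 61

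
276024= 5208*53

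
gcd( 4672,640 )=64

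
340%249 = 91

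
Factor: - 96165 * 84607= - 3^2*5^1*19^1*61^1*73^1*2137^1 = - 8136232155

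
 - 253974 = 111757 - 365731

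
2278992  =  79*28848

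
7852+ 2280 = 10132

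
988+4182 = 5170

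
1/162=1/162= 0.01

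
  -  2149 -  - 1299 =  - 850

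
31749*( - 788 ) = - 25018212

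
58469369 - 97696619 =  - 39227250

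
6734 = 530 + 6204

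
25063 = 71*353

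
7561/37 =204 + 13/37= 204.35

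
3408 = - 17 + 3425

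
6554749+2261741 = 8816490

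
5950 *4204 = 25013800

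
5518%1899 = 1720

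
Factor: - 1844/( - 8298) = 2/9=   2^1*3^(- 2)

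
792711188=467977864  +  324733324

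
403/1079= 31/83=0.37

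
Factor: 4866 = 2^1 *3^1 * 811^1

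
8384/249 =8384/249= 33.67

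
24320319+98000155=122320474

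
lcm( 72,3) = 72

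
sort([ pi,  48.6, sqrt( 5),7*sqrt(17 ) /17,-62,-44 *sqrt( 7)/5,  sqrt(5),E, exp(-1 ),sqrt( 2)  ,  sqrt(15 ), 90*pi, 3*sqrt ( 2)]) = [-62,  -  44*sqrt( 7) /5, exp( - 1),sqrt (2 ),  7*sqrt(17)/17,sqrt(5), sqrt(5), E, pi , sqrt(15), 3*sqrt( 2), 48.6, 90*pi] 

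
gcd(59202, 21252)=1518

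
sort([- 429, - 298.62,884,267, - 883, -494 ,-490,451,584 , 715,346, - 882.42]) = [ - 883,-882.42,- 494, - 490,- 429, -298.62, 267,346, 451,584, 715, 884]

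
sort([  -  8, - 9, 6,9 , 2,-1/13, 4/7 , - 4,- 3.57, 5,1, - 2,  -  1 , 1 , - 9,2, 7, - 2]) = [-9, - 9 , - 8, - 4,-3.57, - 2, -2, - 1,-1/13 , 4/7, 1, 1,2, 2, 5,6,7, 9 ] 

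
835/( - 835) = -1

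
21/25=21/25 = 0.84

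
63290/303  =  208+266/303= 208.88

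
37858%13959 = 9940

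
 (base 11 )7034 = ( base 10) 9354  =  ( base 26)DLK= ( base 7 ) 36162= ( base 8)22212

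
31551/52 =2427/4 = 606.75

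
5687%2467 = 753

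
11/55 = 1/5 = 0.20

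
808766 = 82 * 9863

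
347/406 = 347/406= 0.85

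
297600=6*49600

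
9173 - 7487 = 1686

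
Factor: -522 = - 2^1*3^2*29^1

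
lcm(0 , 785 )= 0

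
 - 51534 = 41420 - 92954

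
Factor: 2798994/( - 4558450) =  - 3^1*5^ ( - 2)*11^1*13^ (  -  1 ) * 7013^( - 1 )*42409^1 = - 1399497/2279225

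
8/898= 4/449 = 0.01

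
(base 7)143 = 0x50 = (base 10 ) 80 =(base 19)44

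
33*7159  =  236247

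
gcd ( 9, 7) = 1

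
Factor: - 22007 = -59^1*373^1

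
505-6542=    - 6037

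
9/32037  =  3/10679 = 0.00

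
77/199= 77/199 =0.39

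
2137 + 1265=3402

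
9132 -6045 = 3087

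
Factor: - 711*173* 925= - 3^2*5^2 * 37^1 * 79^1*173^1 = - 113777775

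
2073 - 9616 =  - 7543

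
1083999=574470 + 509529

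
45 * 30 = 1350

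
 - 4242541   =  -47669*89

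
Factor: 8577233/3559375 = 5^( - 5 )*7^1 * 17^( - 1 ) *67^ ( - 1)*1225319^1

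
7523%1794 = 347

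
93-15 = 78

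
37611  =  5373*7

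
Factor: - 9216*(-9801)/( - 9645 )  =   - 30108672/3215 = - 2^10 * 3^5*5^(-1)*11^2 * 643^ (-1)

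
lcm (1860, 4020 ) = 124620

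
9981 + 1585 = 11566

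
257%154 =103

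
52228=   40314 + 11914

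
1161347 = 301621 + 859726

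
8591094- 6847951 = 1743143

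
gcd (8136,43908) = 12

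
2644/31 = 2644/31 =85.29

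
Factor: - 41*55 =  - 5^1*11^1*41^1 = - 2255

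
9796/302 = 32 + 66/151 = 32.44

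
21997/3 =21997/3 = 7332.33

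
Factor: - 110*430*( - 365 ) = 2^2 * 5^3*11^1*43^1*73^1 = 17264500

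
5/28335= 1/5667 = 0.00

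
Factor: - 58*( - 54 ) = 3132 = 2^2 * 3^3*29^1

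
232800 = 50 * 4656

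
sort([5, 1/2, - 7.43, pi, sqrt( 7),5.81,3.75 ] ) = [ - 7.43,1/2, sqrt( 7 ),pi, 3.75 , 5, 5.81 ] 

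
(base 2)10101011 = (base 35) 4v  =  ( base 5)1141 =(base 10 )171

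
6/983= 6/983 = 0.01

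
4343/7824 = 4343/7824 = 0.56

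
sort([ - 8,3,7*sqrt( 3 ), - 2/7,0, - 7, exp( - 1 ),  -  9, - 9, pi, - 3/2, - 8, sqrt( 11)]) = [ -9, - 9, - 8, - 8, - 7,  -  3/2, - 2/7,0, exp(-1),  3, pi, sqrt( 11 ),7 * sqrt(3)]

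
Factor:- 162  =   - 2^1* 3^4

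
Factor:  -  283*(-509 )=144047 = 283^1*509^1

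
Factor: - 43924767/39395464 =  - 2^ (-3)*3^1*67^( - 2)*1097^( - 1 ) * 14641589^1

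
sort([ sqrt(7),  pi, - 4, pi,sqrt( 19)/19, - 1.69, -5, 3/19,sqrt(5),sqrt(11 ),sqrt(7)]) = [-5,- 4, - 1.69,3/19, sqrt(19 )/19,  sqrt(5),sqrt(7 ),sqrt(7),pi , pi,sqrt(11 )] 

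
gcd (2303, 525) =7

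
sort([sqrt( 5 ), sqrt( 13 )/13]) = [ sqrt( 13)/13,sqrt( 5 )]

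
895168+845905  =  1741073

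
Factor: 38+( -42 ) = -4 = -2^2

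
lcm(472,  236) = 472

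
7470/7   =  1067 + 1/7 = 1067.14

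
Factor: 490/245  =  2^1  =  2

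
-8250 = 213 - 8463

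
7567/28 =1081/4 = 270.25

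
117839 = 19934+97905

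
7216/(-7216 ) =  - 1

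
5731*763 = 4372753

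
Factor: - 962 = -2^1*13^1*37^1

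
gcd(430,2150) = 430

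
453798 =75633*6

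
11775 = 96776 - 85001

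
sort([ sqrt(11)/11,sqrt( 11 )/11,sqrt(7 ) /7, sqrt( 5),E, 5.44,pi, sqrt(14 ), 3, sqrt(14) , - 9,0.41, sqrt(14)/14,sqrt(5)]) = [ - 9, sqrt (14)/14,sqrt( 11)/11,sqrt ( 11)/11,  sqrt( 7) /7, 0.41, sqrt( 5), sqrt(5), E , 3,  pi, sqrt(14 ),sqrt( 14), 5.44]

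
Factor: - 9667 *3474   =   - 2^1*3^2*7^1*193^1*1381^1 =- 33583158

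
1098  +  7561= 8659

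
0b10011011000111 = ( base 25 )fm2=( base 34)8JX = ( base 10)9927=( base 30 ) B0R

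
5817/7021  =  831/1003 = 0.83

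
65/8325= 13/1665 = 0.01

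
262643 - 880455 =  - 617812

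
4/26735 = 4/26735 = 0.00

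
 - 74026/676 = - 110 + 167/338  =  -109.51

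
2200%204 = 160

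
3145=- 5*(-629)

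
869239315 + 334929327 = 1204168642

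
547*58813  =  32170711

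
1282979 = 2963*433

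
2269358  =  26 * 87283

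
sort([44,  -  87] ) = [ - 87,44]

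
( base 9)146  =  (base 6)323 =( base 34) 3l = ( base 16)7B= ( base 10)123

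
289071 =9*32119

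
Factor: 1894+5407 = 7301 = 7^2*149^1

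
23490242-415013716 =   -  391523474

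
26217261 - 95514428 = -69297167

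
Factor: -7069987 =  - 7069987^1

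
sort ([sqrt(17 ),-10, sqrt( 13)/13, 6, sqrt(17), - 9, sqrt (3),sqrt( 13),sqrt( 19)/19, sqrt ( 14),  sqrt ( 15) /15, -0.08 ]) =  [ - 10, -9,-0.08, sqrt(19)/19, sqrt( 15)/15, sqrt( 13) /13,sqrt(3), sqrt(13), sqrt (14), sqrt(17 ), sqrt( 17), 6] 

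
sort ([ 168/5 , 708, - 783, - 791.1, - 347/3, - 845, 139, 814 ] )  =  [ - 845,-791.1,-783, - 347/3,168/5, 139,708,814] 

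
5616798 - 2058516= 3558282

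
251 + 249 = 500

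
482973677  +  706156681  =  1189130358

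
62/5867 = 62/5867 = 0.01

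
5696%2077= 1542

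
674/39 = 17 + 11/39 = 17.28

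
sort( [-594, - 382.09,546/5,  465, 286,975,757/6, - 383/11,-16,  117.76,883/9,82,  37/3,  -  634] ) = [ - 634, - 594,-382.09, -383/11 ,- 16 , 37/3,82,883/9 , 546/5,  117.76,757/6,286,  465,975]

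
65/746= 65/746 =0.09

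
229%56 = 5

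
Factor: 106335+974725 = 2^2*5^1* 191^1*283^1 = 1081060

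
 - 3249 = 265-3514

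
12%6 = 0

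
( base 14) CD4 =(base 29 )30F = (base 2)100111101010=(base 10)2538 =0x9EA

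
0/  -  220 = 0/1 = -  0.00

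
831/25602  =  277/8534 = 0.03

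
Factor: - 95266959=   -  3^1 * 31755653^1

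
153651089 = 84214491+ 69436598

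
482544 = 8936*54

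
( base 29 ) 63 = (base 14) C9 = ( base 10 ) 177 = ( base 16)B1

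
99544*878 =87399632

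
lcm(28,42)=84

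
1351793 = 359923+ 991870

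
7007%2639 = 1729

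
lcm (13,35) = 455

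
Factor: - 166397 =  -7^1*11^1*2161^1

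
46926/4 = 11731 + 1/2= 11731.50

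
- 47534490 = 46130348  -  93664838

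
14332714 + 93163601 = 107496315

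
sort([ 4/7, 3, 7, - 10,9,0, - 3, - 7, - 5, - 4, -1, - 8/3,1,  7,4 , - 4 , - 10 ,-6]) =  [ - 10, - 10, - 7, - 6 , - 5, - 4, - 4, - 3, - 8/3,-1, 0, 4/7,  1 , 3, 4,7, 7,9]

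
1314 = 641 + 673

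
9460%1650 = 1210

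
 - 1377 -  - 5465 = 4088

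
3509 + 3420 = 6929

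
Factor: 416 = 2^5*13^1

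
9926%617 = 54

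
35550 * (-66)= - 2346300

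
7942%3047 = 1848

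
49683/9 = 16561/3  =  5520.33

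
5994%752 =730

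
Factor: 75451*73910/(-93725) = -2^1 * 5^( - 1 )*19^1*23^( - 1)*  163^( - 1)*197^1*383^1*389^1 = - 1115316682/18745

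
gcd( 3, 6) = 3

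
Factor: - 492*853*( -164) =68826864 = 2^4*3^1*  41^2* 853^1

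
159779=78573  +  81206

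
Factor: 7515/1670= 9/2 = 2^( - 1)*3^2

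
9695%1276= 763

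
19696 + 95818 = 115514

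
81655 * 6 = 489930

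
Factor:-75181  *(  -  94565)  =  7109491265 = 5^1*18913^1*75181^1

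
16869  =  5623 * 3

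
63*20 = 1260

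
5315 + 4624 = 9939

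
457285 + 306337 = 763622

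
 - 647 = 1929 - 2576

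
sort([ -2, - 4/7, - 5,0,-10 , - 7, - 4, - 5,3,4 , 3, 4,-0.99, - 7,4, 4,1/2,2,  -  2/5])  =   [ - 10,-7, - 7 , - 5, - 5, - 4, - 2, - 0.99, - 4/7, - 2/5,0,1/2 , 2,3, 3,4, 4,4, 4]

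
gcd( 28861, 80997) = 931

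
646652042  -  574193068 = 72458974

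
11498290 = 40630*283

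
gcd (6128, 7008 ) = 16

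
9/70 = 9/70 = 0.13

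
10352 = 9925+427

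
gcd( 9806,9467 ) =1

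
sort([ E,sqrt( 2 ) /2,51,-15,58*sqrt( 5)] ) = [ - 15, sqrt(2)/2,E,  51,58  *  sqrt (5 )] 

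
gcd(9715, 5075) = 145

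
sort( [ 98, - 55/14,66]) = [ - 55/14,  66 , 98 ] 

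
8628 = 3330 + 5298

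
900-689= 211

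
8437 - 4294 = 4143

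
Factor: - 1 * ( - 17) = 17^1 = 17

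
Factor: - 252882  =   - 2^1*3^4*7^1*223^1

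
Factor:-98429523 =-3^1*59^1 *281^1* 1979^1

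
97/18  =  5 + 7/18= 5.39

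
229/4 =229/4 =57.25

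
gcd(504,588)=84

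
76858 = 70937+5921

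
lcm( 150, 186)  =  4650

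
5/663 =5/663 = 0.01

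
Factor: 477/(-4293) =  - 1/9 = - 3^( - 2)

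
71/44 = 71/44 =1.61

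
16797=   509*33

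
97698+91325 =189023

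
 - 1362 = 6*( - 227)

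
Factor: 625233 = 3^1*7^1 * 19^1*1567^1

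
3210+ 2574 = 5784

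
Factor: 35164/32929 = 2^2*13^( - 1 )*17^( -1)*59^1 =236/221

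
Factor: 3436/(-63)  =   - 2^2*3^(-2) * 7^(-1)*859^1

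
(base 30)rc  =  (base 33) OU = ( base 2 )1100110110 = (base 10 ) 822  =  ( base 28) 11A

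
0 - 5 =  - 5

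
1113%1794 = 1113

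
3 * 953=2859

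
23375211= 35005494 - 11630283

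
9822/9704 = 1 + 59/4852 = 1.01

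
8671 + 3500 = 12171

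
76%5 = 1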